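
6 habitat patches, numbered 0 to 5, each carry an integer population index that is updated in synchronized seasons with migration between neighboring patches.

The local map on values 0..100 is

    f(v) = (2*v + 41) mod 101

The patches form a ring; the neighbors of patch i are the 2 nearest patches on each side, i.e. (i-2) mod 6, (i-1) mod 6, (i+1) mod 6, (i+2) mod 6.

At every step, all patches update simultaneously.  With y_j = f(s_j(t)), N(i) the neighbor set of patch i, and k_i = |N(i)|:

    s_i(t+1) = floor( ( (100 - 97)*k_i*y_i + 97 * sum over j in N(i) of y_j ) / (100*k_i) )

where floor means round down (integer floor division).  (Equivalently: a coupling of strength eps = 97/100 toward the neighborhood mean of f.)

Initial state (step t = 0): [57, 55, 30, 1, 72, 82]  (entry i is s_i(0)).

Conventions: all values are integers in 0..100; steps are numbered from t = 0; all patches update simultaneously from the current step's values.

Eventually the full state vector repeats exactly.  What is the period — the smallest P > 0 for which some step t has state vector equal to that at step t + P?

Answer: 6
Key observation: The state at step 87, [28, 43, 43, 28, 43, 43], reappears at step 93 — and no state repeats earlier — so the cycle the system enters has period 6.

Derivation:
t=0: [57, 55, 30, 1, 72, 82]
t=1: [34, 25, 56, 34, 26, 56]
t=2: [70, 31, 50, 70, 31, 50]
t=3: [22, 58, 40, 22, 58, 40]
t=4: [39, 52, 68, 39, 52, 68]
t=5: [58, 46, 32, 58, 46, 32]
t=6: [19, 30, 42, 19, 30, 42]
t=7: [14, 49, 39, 14, 49, 39]
t=8: [29, 43, 52, 29, 43, 52]
t=9: [36, 70, 61, 36, 70, 61]
t=10: [69, 38, 46, 69, 38, 46]
t=11: [25, 53, 46, 25, 53, 46]
t=12: [40, 61, 67, 40, 61, 67]
t=13: [66, 47, 41, 66, 47, 41]
t=14: [29, 46, 52, 29, 46, 52]
t=15: [39, 70, 64, 39, 70, 64]
t=16: [72, 44, 49, 72, 44, 49]
t=17: [34, 60, 55, 34, 60, 55]
t=18: [53, 29, 34, 53, 29, 34]
t=19: [53, 29, 70, 53, 29, 70]
t=20: [88, 64, 72, 88, 64, 72]
t=21: [74, 50, 42, 74, 50, 42]
t=22: [33, 55, 62, 33, 55, 62]
t=23: [55, 35, 29, 55, 35, 29]
t=24: [54, 72, 32, 54, 72, 32]
t=25: [44, 27, 64, 44, 27, 64]
t=26: [79, 49, 61, 79, 49, 61]
t=27: [51, 78, 67, 51, 78, 67]
t=28: [83, 59, 69, 83, 59, 69]
t=29: [66, 41, 32, 66, 41, 32]
t=30: [14, 37, 45, 14, 37, 45]
t=31: [23, 48, 41, 23, 48, 41]
t=32: [30, 53, 60, 30, 53, 60]
t=33: [51, 30, 24, 51, 30, 24]
t=34: [44, 63, 23, 44, 63, 23]
t=35: [75, 57, 48, 75, 57, 48]
t=36: [46, 62, 70, 46, 62, 70]
t=37: [70, 56, 48, 70, 56, 48]
t=38: [45, 57, 65, 45, 57, 65]
t=39: [61, 50, 42, 61, 50, 42]
t=40: [32, 42, 50, 32, 42, 50]
t=41: [31, 22, 14, 31, 22, 14]
t=42: [74, 36, 44, 74, 36, 44]
t=43: [22, 56, 49, 22, 56, 49]
t=44: [46, 61, 67, 46, 61, 67]
t=45: [66, 53, 47, 66, 53, 47]
t=46: [40, 52, 58, 40, 52, 58]
t=47: [49, 38, 32, 49, 38, 32]
t=48: [10, 20, 26, 10, 20, 26]
t=49: [86, 77, 71, 86, 77, 71]
t=50: [85, 47, 53, 85, 47, 53]
t=51: [39, 27, 22, 39, 27, 22]
t=52: [87, 52, 57, 87, 52, 57]
t=53: [47, 33, 29, 47, 33, 29]
t=54: [51, 64, 22, 51, 64, 22]
t=55: [75, 63, 55, 75, 63, 55]
t=56: [58, 69, 77, 58, 69, 77]
t=57: [85, 75, 67, 85, 75, 67]
t=58: [79, 42, 50, 79, 42, 50]
t=59: [33, 67, 60, 33, 67, 60]
t=60: [65, 34, 40, 65, 34, 40]
t=61: [15, 43, 38, 15, 43, 38]
t=62: [22, 42, 47, 22, 42, 47]
t=63: [30, 58, 53, 30, 58, 53]
t=64: [49, 23, 28, 49, 23, 28]
t=65: [90, 68, 63, 90, 68, 63]
t=66: [69, 43, 48, 69, 43, 48]
t=67: [32, 56, 51, 32, 56, 51]
t=68: [45, 23, 28, 45, 23, 28]
t=69: [90, 64, 59, 90, 64, 59]
t=70: [61, 39, 43, 61, 39, 43]
t=71: [23, 43, 39, 23, 43, 39]
t=72: [23, 51, 55, 23, 51, 55]
t=73: [47, 67, 64, 47, 67, 64]
t=74: [69, 51, 54, 69, 51, 54]
t=75: [45, 62, 59, 45, 62, 59]
t=76: [60, 44, 47, 60, 44, 47]
t=77: [31, 46, 43, 31, 46, 43]
t=78: [28, 14, 17, 28, 14, 17]
t=79: [72, 85, 82, 72, 85, 82]
t=80: [8, 42, 45, 8, 42, 45]
t=81: [27, 42, 40, 27, 42, 40]
t=82: [24, 56, 58, 24, 56, 58]
t=83: [55, 71, 70, 55, 71, 70]
t=84: [80, 65, 66, 80, 65, 66]
t=85: [71, 85, 84, 71, 85, 84]
t=86: [10, 43, 44, 10, 43, 44]
t=87: [28, 43, 43, 28, 43, 43]
t=88: [28, 60, 60, 28, 60, 60]
t=89: [61, 77, 77, 61, 77, 77]
t=90: [93, 78, 78, 93, 78, 78]
t=91: [93, 61, 61, 93, 61, 61]
t=92: [60, 44, 44, 60, 44, 44]
t=93: [28, 43, 43, 28, 43, 43]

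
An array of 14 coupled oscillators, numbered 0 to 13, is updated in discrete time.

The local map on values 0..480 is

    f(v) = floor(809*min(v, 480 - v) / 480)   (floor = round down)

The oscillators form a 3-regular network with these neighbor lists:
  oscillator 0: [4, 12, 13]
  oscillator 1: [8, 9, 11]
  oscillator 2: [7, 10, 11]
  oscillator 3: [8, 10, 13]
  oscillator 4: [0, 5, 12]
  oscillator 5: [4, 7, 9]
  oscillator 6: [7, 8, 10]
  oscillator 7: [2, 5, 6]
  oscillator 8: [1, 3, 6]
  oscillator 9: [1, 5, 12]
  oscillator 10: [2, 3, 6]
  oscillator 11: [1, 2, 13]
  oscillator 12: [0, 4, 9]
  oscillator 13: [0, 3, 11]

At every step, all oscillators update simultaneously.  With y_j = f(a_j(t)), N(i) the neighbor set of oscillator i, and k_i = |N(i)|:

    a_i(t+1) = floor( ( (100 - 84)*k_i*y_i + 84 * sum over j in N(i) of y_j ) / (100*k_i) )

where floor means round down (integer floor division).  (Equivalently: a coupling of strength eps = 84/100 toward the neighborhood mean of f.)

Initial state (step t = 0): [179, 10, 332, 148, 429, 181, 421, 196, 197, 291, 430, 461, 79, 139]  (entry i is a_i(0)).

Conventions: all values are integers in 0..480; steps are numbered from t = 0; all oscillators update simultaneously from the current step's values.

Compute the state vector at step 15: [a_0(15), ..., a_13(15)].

Answer: [199, 293, 346, 366, 171, 207, 364, 307, 357, 203, 381, 317, 170, 305]

Derivation:
t=0: [179, 10, 332, 148, 429, 181, 421, 196, 197, 291, 430, 461, 79, 139]
t=1: [174, 193, 164, 221, 220, 254, 224, 235, 155, 178, 180, 144, 218, 200]
t=2: [347, 276, 307, 311, 350, 359, 329, 352, 342, 348, 335, 301, 328, 307]
t=3: [250, 266, 259, 260, 226, 216, 234, 243, 283, 260, 271, 307, 227, 273]
t=4: [372, 335, 351, 348, 378, 379, 366, 380, 367, 368, 374, 348, 379, 349]
t=5: [186, 207, 193, 200, 173, 174, 180, 189, 214, 193, 205, 226, 178, 210]
t=6: [314, 353, 344, 350, 300, 308, 334, 308, 334, 315, 325, 348, 308, 344]
t=7: [274, 243, 252, 241, 288, 289, 262, 260, 229, 266, 236, 223, 287, 238]
t=8: [349, 377, 381, 395, 329, 346, 381, 359, 388, 350, 386, 391, 340, 378]
t=9: [220, 174, 169, 158, 231, 225, 171, 188, 159, 212, 158, 166, 231, 171]
t=10: [357, 299, 286, 272, 380, 358, 283, 316, 279, 354, 277, 286, 374, 302]
t=11: [214, 294, 316, 330, 192, 216, 320, 285, 330, 226, 336, 312, 192, 295]
t=12: [325, 306, 283, 265, 344, 346, 273, 307, 273, 340, 261, 297, 349, 300]
t=13: [252, 296, 324, 343, 234, 247, 337, 299, 336, 244, 350, 309, 238, 309]
t=14: [364, 309, 269, 246, 392, 369, 253, 299, 257, 372, 240, 286, 393, 298]
t=15: [199, 293, 346, 366, 171, 207, 364, 307, 357, 203, 381, 317, 170, 305]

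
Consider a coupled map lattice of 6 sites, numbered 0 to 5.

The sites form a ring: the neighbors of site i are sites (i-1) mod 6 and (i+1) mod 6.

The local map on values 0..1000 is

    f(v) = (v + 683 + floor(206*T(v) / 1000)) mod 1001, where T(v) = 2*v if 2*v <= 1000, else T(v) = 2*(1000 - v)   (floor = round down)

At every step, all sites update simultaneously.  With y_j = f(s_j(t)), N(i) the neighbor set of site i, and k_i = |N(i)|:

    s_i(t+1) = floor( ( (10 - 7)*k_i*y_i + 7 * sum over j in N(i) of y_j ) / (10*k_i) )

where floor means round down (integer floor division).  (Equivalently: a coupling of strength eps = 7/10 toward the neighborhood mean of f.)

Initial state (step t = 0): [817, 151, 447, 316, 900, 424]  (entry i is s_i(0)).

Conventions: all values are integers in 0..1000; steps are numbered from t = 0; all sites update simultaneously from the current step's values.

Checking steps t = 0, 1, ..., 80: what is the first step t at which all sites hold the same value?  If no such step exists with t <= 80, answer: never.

Answer: 23
Key observation: Synchronization is absorbing here: once all sites are equal they stay equal, and step 23 is the first all-equal step.

Derivation:
t=0: [817, 151, 447, 316, 900, 424]  (not all equal)
t=1: [583, 579, 452, 366, 329, 502]  (not all equal)
t=2: [418, 394, 317, 222, 249, 320]  (not all equal)
t=3: [211, 211, 470, 355, 405, 146]  (not all equal)
t=4: [948, 757, 510, 264, 451, 698]  (not all equal)
t=5: [560, 527, 325, 265, 290, 490]  (not all equal)
t=6: [398, 317, 202, 97, 177, 291]  (not all equal)
t=7: [150, 462, 622, 910, 598, 438]  (not all equal)
t=8: [490, 573, 474, 505, 458, 558]  (not all equal)
t=9: [410, 382, 392, 354, 382, 371]  (not all equal)
t=10: [227, 239, 211, 213, 201, 229]  (not all equal)
t=11: [9, 349, 644, 976, 635, 340]  (not all equal)
t=12: [326, 460, 435, 528, 430, 455]  (not all equal)
t=13: [271, 252, 346, 325, 341, 248]  (not all equal)
t=14: [43, 93, 112, 158, 109, 89]  (not all equal)
t=15: [790, 798, 854, 858, 850, 795]  (not all equal)
t=16: [560, 572, 585, 595, 583, 571]  (not all equal)
t=17: [427, 430, 436, 438, 436, 429]  (not all equal)
t=18: [286, 290, 295, 297, 294, 289]  (not all equal)
t=19: [88, 91, 96, 98, 95, 90]  (not all equal)
t=20: [809, 812, 816, 818, 815, 811]  (not all equal)
t=21: [570, 571, 572, 573, 572, 570]  (not all equal)
t=22: [429, 429, 429, 430, 429, 429]  (not all equal)
t=23: [287, 287, 287, 287, 287, 287]  (all equal)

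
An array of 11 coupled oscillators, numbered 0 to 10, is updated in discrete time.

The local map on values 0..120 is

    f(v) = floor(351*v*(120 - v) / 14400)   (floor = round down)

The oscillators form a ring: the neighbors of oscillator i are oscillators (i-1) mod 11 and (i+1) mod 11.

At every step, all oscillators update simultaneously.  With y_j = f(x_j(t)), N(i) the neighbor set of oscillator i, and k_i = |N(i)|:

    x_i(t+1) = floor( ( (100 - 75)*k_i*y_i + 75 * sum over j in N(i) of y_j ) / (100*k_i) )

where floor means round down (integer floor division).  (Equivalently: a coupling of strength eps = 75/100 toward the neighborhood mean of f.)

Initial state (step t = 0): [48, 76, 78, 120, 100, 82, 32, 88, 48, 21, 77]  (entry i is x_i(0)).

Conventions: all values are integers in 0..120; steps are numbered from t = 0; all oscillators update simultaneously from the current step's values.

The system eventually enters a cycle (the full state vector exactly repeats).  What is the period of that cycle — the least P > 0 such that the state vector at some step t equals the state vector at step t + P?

Answer: 2
Key observation: The state at step 13, [78, 78, 78, 78, 78, 78, 78, 78, 78, 78, 78], reappears at step 15 — and no state repeats earlier — so the cycle the system enters has period 2.

Derivation:
t=0: [48, 76, 78, 120, 100, 82, 32, 88, 48, 21, 77]
t=1: [81, 81, 50, 47, 40, 62, 70, 74, 65, 74, 70]
t=2: [80, 80, 81, 81, 83, 82, 84, 85, 83, 85, 80]
t=3: [78, 77, 77, 75, 75, 73, 73, 73, 72, 75, 75]
t=4: [80, 79, 80, 81, 82, 82, 83, 83, 82, 82, 80]
t=5: [78, 78, 77, 76, 75, 74, 74, 74, 74, 76, 76]
t=6: [79, 79, 80, 81, 81, 82, 82, 82, 81, 81, 80]
t=7: [78, 78, 77, 77, 76, 75, 75, 75, 76, 77, 77]
t=8: [79, 79, 79, 80, 81, 81, 82, 81, 81, 80, 79]
t=9: [78, 78, 78, 77, 77, 76, 76, 76, 77, 77, 78]
t=10: [79, 79, 79, 79, 80, 80, 81, 80, 80, 79, 79]
t=11: [78, 78, 78, 78, 78, 77, 77, 77, 78, 78, 78]
t=12: [79, 79, 79, 79, 79, 79, 80, 79, 79, 79, 79]
t=13: [78, 78, 78, 78, 78, 78, 78, 78, 78, 78, 78]
t=14: [79, 79, 79, 79, 79, 79, 79, 79, 79, 79, 79]
t=15: [78, 78, 78, 78, 78, 78, 78, 78, 78, 78, 78]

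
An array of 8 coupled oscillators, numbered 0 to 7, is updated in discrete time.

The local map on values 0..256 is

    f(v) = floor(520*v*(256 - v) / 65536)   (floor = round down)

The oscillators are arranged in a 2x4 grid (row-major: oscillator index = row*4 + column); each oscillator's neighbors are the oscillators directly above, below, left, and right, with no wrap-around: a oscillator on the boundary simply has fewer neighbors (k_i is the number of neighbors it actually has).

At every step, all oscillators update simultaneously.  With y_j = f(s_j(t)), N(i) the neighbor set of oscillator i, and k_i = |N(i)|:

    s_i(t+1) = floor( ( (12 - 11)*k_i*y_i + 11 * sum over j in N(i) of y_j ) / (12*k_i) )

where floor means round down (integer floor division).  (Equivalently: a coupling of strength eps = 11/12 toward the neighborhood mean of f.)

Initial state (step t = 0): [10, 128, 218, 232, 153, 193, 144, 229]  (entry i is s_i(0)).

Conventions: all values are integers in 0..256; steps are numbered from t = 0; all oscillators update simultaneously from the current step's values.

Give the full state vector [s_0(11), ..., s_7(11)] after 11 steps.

Simulating step by step:
t=0: [10, 128, 218, 232, 153, 193, 144, 229]
t=1: [118, 65, 97, 55, 63, 124, 74, 82]
t=2: [99, 124, 99, 114, 126, 102, 120, 97]
t=3: [128, 123, 128, 122, 123, 128, 123, 127]
t=4: [129, 129, 129, 129, 129, 129, 129, 129]
t=5: [129, 129, 129, 129, 129, 129, 129, 129]
t=6: [129, 129, 129, 129, 129, 129, 129, 129]
t=7: [129, 129, 129, 129, 129, 129, 129, 129]
t=8: [129, 129, 129, 129, 129, 129, 129, 129]
t=9: [129, 129, 129, 129, 129, 129, 129, 129]
t=10: [129, 129, 129, 129, 129, 129, 129, 129]
t=11: [129, 129, 129, 129, 129, 129, 129, 129]

Answer: [129, 129, 129, 129, 129, 129, 129, 129]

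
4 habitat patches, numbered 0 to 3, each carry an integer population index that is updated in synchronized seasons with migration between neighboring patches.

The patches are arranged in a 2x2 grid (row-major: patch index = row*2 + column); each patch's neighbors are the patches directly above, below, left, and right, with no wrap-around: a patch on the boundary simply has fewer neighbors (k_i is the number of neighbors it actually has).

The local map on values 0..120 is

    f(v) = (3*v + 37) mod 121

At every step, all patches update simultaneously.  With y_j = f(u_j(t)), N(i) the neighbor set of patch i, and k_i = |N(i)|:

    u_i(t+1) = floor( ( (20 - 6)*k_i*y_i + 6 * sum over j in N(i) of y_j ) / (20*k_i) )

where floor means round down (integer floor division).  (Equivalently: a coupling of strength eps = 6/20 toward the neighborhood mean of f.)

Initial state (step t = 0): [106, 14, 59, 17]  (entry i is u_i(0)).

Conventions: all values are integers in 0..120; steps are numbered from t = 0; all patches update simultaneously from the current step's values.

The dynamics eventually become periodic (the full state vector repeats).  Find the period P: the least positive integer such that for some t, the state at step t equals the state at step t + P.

Answer: 20
Key observation: The state at step 85, [14, 18, 18, 14], reappears at step 105 — and no state repeats earlier — so the cycle the system enters has period 20.

Derivation:
t=0: [106, 14, 59, 17]
t=1: [104, 85, 95, 87]
t=2: [94, 59, 80, 58]
t=3: [73, 90, 49, 82]
t=4: [29, 53, 52, 47]
t=5: [24, 61, 59, 61]
t=6: [105, 100, 96, 98]
t=7: [103, 96, 87, 89]
t=8: [93, 83, 64, 64]
t=9: [74, 58, 102, 98]
t=10: [40, 78, 86, 90]
t=11: [37, 35, 52, 57]
t=12: [32, 31, 67, 74]
t=13: [27, 10, 86, 30]
t=14: [100, 65, 55, 22]
t=15: [95, 107, 86, 100]
t=16: [81, 107, 63, 91]
t=17: [59, 97, 89, 80]
t=18: [87, 79, 62, 46]
t=19: [59, 38, 87, 57]
t=20: [78, 48, 66, 73]
t=21: [46, 48, 86, 35]
t=22: [54, 53, 48, 31]
t=23: [74, 65, 55, 26]
t=24: [40, 97, 76, 109]
t=25: [41, 65, 21, 17]
t=26: [58, 96, 89, 93]
t=27: [84, 82, 68, 73]
t=28: [57, 37, 93, 33]
t=29: [76, 34, 67, 25]
t=30: [36, 32, 102, 98]
t=31: [33, 25, 87, 79]
t=32: [35, 85, 46, 47]
t=33: [30, 46, 49, 55]
t=34: [21, 50, 57, 74]
t=35: [92, 63, 78, 34]
t=36: [69, 86, 33, 32]
t=37: [11, 39, 12, 18]
t=38: [64, 47, 75, 79]
t=39: [87, 60, 35, 33]
t=40: [56, 77, 25, 28]
t=41: [79, 30, 91, 20]
t=42: [33, 23, 66, 79]
t=43: [43, 81, 86, 55]
t=44: [45, 45, 56, 70]
t=45: [55, 44, 67, 23]
t=46: [81, 61, 109, 98]
t=47: [41, 88, 19, 77]
t=48: [50, 51, 75, 41]
t=49: [59, 64, 29, 40]
t=50: [81, 94, 21, 41]
t=51: [53, 65, 81, 53]
t=52: [74, 100, 49, 74]
t=53: [35, 71, 49, 35]
t=54: [25, 11, 50, 25]
t=55: [98, 82, 79, 98]
t=56: [73, 55, 49, 73]
t=57: [31, 60, 48, 31]
t=58: [29, 69, 44, 29]
t=59: [9, 2, 34, 9]
t=60: [53, 49, 31, 53]
t=61: [63, 66, 28, 63]
t=62: [90, 111, 31, 90]
t=63: [47, 24, 25, 47]
t=64: [73, 93, 95, 73]
t=65: [32, 56, 60, 32]
t=66: [35, 62, 70, 35]
t=67: [30, 77, 9, 30]
t=68: [17, 20, 46, 17]
t=69: [84, 94, 64, 84]
t=70: [60, 68, 89, 60]
t=71: [94, 112, 72, 94]
t=72: [57, 30, 30, 57]
t=73: [62, 30, 30, 62]
t=74: [73, 34, 34, 73]
t=75: [15, 16, 16, 15]
t=76: [82, 84, 84, 82]
t=77: [42, 45, 45, 42]
t=78: [44, 48, 48, 44]
t=79: [51, 56, 56, 51]
t=80: [73, 79, 79, 73]
t=81: [19, 26, 26, 19]
t=82: [100, 108, 108, 100]
t=83: [102, 111, 111, 102]
t=84: [72, 35, 35, 72]
t=85: [14, 18, 18, 14]
t=86: [82, 87, 87, 82]
t=87: [45, 51, 51, 45]
t=88: [56, 63, 63, 56]
t=89: [90, 98, 98, 90]
t=90: [72, 81, 81, 72]
t=91: [19, 29, 29, 19]
t=92: [66, 30, 30, 66]
t=93: [81, 38, 38, 81]
t=94: [35, 32, 32, 35]
t=95: [18, 14, 14, 18]
t=96: [87, 82, 82, 87]
t=97: [51, 45, 45, 51]
t=98: [63, 56, 56, 63]
t=99: [98, 90, 90, 98]
t=100: [81, 72, 72, 81]
t=101: [29, 19, 19, 29]
t=102: [30, 66, 66, 30]
t=103: [38, 81, 81, 38]
t=104: [32, 35, 35, 32]
t=105: [14, 18, 18, 14]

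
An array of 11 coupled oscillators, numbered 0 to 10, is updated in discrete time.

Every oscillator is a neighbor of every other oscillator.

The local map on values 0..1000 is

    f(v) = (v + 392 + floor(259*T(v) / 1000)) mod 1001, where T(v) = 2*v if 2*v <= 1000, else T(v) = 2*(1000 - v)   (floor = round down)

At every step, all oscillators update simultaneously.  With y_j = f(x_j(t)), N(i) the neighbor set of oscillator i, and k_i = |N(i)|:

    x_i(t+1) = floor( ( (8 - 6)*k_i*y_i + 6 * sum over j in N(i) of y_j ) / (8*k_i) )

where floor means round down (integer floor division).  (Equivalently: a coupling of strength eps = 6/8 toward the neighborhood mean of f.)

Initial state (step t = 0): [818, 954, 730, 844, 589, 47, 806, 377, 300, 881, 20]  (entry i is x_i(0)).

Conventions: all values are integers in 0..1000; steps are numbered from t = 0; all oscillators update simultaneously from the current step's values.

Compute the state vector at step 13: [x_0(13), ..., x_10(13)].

Simulating step by step:
t=0: [818, 954, 730, 844, 589, 47, 806, 377, 300, 881, 20]
t=1: [410, 421, 402, 412, 390, 438, 409, 526, 505, 415, 431]
t=2: [113, 116, 111, 114, 283, 121, 113, 140, 138, 115, 119]
t=3: [590, 591, 589, 590, 635, 592, 590, 597, 597, 590, 591]
t=4: [195, 195, 194, 195, 198, 195, 195, 195, 195, 195, 195]
t=5: [688, 688, 687, 688, 688, 688, 688, 688, 688, 688, 688]
t=6: [240, 240, 240, 240, 240, 240, 240, 240, 240, 240, 240]
t=7: [756, 756, 756, 756, 756, 756, 756, 756, 756, 756, 756]
t=8: [273, 273, 273, 273, 273, 273, 273, 273, 273, 273, 273]
t=9: [806, 806, 806, 806, 806, 806, 806, 806, 806, 806, 806]
t=10: [297, 297, 297, 297, 297, 297, 297, 297, 297, 297, 297]
t=11: [842, 842, 842, 842, 842, 842, 842, 842, 842, 842, 842]
t=12: [314, 314, 314, 314, 314, 314, 314, 314, 314, 314, 314]
t=13: [868, 868, 868, 868, 868, 868, 868, 868, 868, 868, 868]

Answer: [868, 868, 868, 868, 868, 868, 868, 868, 868, 868, 868]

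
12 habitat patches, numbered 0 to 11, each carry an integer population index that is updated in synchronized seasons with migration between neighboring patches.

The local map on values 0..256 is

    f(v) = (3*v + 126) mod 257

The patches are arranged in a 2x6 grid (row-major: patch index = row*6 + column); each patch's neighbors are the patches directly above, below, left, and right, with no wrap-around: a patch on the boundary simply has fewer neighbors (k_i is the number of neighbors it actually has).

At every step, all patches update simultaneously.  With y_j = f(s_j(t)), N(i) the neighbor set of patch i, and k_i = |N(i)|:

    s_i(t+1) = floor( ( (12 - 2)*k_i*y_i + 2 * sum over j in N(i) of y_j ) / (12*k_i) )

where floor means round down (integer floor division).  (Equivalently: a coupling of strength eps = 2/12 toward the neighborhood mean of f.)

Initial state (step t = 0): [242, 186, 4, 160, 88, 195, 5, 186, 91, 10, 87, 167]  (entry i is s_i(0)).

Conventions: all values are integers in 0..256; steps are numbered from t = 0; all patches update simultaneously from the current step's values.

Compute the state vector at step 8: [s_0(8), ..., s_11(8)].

Answer: [112, 95, 157, 224, 207, 71, 139, 168, 227, 182, 126, 34]

Derivation:
t=0: [242, 186, 4, 160, 88, 195, 5, 186, 91, 10, 87, 167]
t=1: [93, 163, 137, 100, 134, 184, 138, 166, 144, 150, 130, 121]
t=2: [133, 99, 36, 146, 30, 157, 43, 101, 47, 63, 18, 207]
t=3: [44, 161, 207, 69, 197, 106, 227, 167, 34, 61, 178, 216]
t=4: [11, 98, 216, 90, 191, 173, 39, 114, 212, 68, 136, 30]
t=5: [166, 156, 33, 130, 170, 142, 233, 212, 222, 83, 43, 192]
t=6: [102, 99, 193, 27, 118, 57, 74, 215, 50, 113, 236, 181]
t=7: [167, 158, 180, 207, 203, 64, 90, 15, 38, 189, 85, 137]
t=8: [112, 95, 157, 224, 207, 71, 139, 168, 227, 182, 126, 34]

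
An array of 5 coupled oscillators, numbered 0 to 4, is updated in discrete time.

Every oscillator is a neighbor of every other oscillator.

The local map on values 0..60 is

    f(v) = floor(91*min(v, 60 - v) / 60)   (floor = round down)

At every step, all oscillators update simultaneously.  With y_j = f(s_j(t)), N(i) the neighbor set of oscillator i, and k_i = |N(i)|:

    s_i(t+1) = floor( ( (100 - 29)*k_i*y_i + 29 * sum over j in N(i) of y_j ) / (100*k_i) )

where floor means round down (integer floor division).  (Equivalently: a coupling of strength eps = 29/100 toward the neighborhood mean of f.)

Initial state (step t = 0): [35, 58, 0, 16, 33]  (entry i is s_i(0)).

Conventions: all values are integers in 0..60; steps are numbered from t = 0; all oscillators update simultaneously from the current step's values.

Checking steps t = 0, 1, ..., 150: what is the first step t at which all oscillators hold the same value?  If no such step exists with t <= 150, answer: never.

Answer: never
Key observation: The state at step 8 reappears at step 12 — the system is in a cycle of period 4 from step 8 on.  No step 0..12 is synchronized, and the cycle repeats forever, so no step up to 150 (or ever) has all oscillators equal.

Derivation:
t=0: [35, 58, 0, 16, 33]  (not all equal)
t=1: [31, 9, 7, 22, 33]  (not all equal)
t=2: [37, 18, 16, 31, 35]  (not all equal)
t=3: [33, 29, 27, 39, 35]  (not all equal)
t=4: [39, 41, 39, 33, 37]  (not all equal)
t=5: [31, 29, 31, 37, 33]  (not all equal)
t=6: [42, 42, 42, 36, 40]  (not all equal)
t=7: [27, 27, 27, 33, 29]  (not all equal)
t=8: [40, 40, 40, 40, 42]  (not all equal)
t=9: [29, 29, 29, 29, 27]  (not all equal)
t=10: [42, 42, 42, 42, 40]  (not all equal)
t=11: [27, 27, 27, 27, 29]  (not all equal)
t=12: [40, 40, 40, 40, 42]  (not all equal)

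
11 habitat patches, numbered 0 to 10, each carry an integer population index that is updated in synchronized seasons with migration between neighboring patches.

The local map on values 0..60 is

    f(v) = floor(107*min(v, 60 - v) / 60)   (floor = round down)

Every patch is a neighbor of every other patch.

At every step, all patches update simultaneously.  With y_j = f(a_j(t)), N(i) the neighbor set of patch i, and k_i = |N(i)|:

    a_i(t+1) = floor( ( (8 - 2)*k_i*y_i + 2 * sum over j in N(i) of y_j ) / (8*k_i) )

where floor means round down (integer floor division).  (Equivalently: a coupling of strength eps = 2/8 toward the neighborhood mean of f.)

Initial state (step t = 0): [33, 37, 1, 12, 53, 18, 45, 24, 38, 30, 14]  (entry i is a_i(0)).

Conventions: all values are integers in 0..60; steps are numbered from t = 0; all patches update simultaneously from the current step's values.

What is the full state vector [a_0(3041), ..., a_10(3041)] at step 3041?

Simulating step by step:
t=0: [33, 37, 1, 12, 53, 18, 45, 24, 38, 30, 14]
t=1: [43, 38, 9, 23, 17, 31, 27, 38, 36, 46, 25]
t=2: [31, 38, 21, 39, 31, 47, 44, 38, 40, 27, 42]
t=3: [47, 38, 37, 37, 47, 27, 30, 38, 35, 45, 33]
t=4: [27, 38, 40, 40, 27, 45, 49, 38, 42, 29, 45]
t=5: [44, 38, 35, 35, 44, 28, 23, 38, 33, 46, 28]
t=6: [31, 39, 42, 42, 31, 46, 40, 39, 45, 28, 46]
t=7: [46, 36, 33, 33, 46, 27, 35, 36, 28, 45, 27]
t=8: [28, 41, 45, 45, 28, 45, 42, 41, 46, 29, 45]
t=9: [44, 33, 28, 28, 44, 28, 32, 33, 26, 46, 28]
t=10: [31, 46, 47, 47, 31, 47, 47, 46, 45, 29, 47]
t=11: [45, 25, 25, 25, 45, 25, 25, 25, 27, 45, 25]
t=12: [29, 42, 42, 42, 29, 42, 42, 42, 45, 29, 42]
t=13: [47, 33, 33, 33, 47, 33, 33, 33, 28, 47, 33]
t=14: [28, 46, 46, 46, 28, 46, 46, 46, 46, 28, 46]
t=15: [44, 25, 25, 25, 44, 25, 25, 25, 25, 44, 25]
t=16: [31, 42, 42, 42, 31, 42, 42, 42, 42, 31, 42]
t=17: [47, 33, 33, 33, 47, 33, 33, 33, 33, 47, 33]
t=18: [28, 46, 46, 46, 28, 46, 46, 46, 46, 28, 46]

Answer: [47, 33, 33, 33, 47, 33, 33, 33, 33, 47, 33]
Key observation: The state at step 14, [28, 46, 46, 46, 28, 46, 46, 46, 46, 28, 46], reappears at step 18: the system is in a cycle of period 4 from step 14 on.  Therefore the state at step 3041 equals the state at step 14 + ((3041 - 14) mod 4) = 17, which is [47, 33, 33, 33, 47, 33, 33, 33, 33, 47, 33].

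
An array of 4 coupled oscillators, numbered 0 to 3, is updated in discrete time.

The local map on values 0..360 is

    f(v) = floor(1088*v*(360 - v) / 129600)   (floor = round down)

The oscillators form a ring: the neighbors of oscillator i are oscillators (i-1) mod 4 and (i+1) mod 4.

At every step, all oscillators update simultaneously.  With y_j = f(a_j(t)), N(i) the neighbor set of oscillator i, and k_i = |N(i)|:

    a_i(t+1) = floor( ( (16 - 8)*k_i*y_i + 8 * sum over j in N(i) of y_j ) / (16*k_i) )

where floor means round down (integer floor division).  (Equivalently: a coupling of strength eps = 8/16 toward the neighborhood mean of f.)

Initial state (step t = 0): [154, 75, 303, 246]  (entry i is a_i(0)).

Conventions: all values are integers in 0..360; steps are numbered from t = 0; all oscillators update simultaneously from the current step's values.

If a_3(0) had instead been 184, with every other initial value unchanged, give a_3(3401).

Simulating step by step:
t=0: [154, 75, 303, 184]
t=1: [245, 192, 184, 238]
t=2: [246, 261, 263, 248]
t=3: [229, 220, 219, 228]
t=4: [253, 256, 257, 253]
t=5: [226, 223, 223, 225]
t=6: [254, 255, 255, 255]
t=7: [225, 224, 224, 224]
t=8: [255, 255, 255, 255]
t=9: [224, 224, 224, 224]
t=10: [255, 255, 255, 255]

Answer: a_3(3401) = 224
Key observation: The state at step 8, [255, 255, 255, 255], reappears at step 10: the system is in a cycle of period 2 from step 8 on.  Therefore the state at step 3401 equals the state at step 8 + ((3401 - 8) mod 2) = 9, which is [224, 224, 224, 224].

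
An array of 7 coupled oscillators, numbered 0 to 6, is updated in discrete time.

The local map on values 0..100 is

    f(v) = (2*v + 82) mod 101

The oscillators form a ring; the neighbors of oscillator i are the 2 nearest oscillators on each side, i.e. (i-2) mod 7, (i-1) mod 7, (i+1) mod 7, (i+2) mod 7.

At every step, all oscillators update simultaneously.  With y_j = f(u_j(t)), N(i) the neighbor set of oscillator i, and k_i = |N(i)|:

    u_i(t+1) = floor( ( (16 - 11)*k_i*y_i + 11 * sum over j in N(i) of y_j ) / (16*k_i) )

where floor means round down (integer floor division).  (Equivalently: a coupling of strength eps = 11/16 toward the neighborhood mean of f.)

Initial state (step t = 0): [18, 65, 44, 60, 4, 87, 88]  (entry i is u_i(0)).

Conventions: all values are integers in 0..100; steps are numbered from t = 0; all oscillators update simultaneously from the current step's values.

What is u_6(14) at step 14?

Answer: u_6(14) = 64

Derivation:
t=0: [18, 65, 44, 60, 4, 87, 88]
t=1: [37, 27, 41, 38, 58, 44, 46]
t=2: [58, 53, 61, 63, 75, 70, 66]
t=3: [51, 47, 38, 25, 16, 31, 43]
t=4: [67, 64, 52, 42, 38, 46, 57]
t=5: [49, 47, 51, 58, 72, 62, 55]
t=6: [68, 83, 73, 62, 54, 51, 59]
t=7: [48, 39, 34, 43, 64, 61, 71]
t=8: [46, 55, 51, 41, 26, 30, 31]
t=9: [67, 73, 70, 62, 49, 49, 54]
t=10: [41, 29, 27, 36, 57, 56, 61]
t=11: [48, 38, 53, 61, 61, 65, 50]
t=12: [64, 60, 50, 27, 31, 30, 50]
t=13: [37, 35, 40, 39, 54, 41, 41]
t=14: [58, 56, 62, 63, 70, 65, 64]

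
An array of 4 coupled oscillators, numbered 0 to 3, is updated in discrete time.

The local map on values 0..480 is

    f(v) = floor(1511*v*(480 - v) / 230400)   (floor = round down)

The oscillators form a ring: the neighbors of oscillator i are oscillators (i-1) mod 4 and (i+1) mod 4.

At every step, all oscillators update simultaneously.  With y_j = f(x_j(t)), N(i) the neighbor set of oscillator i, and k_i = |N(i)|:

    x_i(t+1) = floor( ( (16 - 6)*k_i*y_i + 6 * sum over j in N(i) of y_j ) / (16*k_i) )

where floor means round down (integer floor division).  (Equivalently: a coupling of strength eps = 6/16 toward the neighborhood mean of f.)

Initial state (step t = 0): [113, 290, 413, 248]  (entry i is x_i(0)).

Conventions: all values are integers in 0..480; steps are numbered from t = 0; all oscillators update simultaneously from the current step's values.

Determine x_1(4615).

Answer: x_1(4615) = 258
Key observation: The state at step 16, [375, 375, 375, 375], reappears at step 18: the system is in a cycle of period 2 from step 16 on.  Therefore the state at step 4615 equals the state at step 16 + ((4615 - 16) mod 2) = 17, which is [258, 258, 258, 258].

Derivation:
t=0: [113, 290, 413, 248]
t=1: [307, 310, 251, 320]
t=2: [345, 351, 362, 345]
t=3: [303, 294, 287, 300]
t=4: [352, 357, 360, 355]
t=5: [292, 287, 285, 290]
t=6: [360, 362, 363, 361]
t=7: [282, 280, 278, 280]
t=8: [366, 367, 367, 367]
t=9: [272, 271, 271, 271]
t=10: [371, 371, 371, 371]
t=11: [265, 265, 265, 265]
t=12: [373, 373, 373, 373]
t=13: [261, 261, 261, 261]
t=14: [374, 374, 374, 374]
t=15: [259, 259, 259, 259]
t=16: [375, 375, 375, 375]
t=17: [258, 258, 258, 258]
t=18: [375, 375, 375, 375]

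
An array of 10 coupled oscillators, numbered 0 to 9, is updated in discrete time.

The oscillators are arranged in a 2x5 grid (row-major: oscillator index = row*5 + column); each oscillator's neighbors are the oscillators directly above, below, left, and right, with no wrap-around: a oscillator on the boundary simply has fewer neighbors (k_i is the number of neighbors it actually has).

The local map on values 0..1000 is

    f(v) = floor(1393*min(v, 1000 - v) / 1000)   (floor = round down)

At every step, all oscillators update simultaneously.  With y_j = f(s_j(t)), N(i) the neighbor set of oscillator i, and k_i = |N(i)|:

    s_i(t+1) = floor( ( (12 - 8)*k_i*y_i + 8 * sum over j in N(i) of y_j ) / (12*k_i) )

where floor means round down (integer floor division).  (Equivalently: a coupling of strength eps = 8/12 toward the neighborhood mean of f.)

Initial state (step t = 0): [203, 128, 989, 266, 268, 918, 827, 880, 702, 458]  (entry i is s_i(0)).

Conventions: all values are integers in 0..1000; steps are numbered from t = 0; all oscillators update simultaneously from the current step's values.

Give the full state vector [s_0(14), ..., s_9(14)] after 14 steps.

Simulating step by step:
t=0: [203, 128, 989, 266, 268, 918, 827, 880, 702, 458]
t=1: [191, 178, 163, 301, 460, 212, 182, 204, 399, 475]
t=2: [269, 248, 286, 455, 573, 271, 267, 324, 488, 618]
t=3: [365, 369, 450, 582, 586, 374, 384, 472, 585, 601]
t=4: [514, 542, 598, 589, 571, 520, 553, 605, 591, 569]
t=5: [660, 625, 577, 574, 589, 655, 619, 572, 572, 588]
t=6: [491, 527, 576, 588, 579, 494, 531, 579, 590, 580]
t=7: [676, 647, 600, 579, 581, 674, 647, 598, 577, 580]
t=8: [465, 496, 549, 579, 584, 465, 497, 550, 580, 585]
t=9: [661, 667, 632, 593, 581, 662, 666, 632, 592, 580]
t=10: [468, 476, 513, 558, 578, 469, 476, 514, 558, 578]
t=11: [655, 663, 660, 622, 596, 655, 663, 660, 622, 596]
t=12: [476, 472, 483, 522, 550, 476, 472, 483, 522, 550]
t=13: [661, 661, 667, 657, 639, 661, 661, 667, 657, 639]
t=14: [472, 470, 468, 479, 493, 472, 470, 468, 479, 493]

Answer: [472, 470, 468, 479, 493, 472, 470, 468, 479, 493]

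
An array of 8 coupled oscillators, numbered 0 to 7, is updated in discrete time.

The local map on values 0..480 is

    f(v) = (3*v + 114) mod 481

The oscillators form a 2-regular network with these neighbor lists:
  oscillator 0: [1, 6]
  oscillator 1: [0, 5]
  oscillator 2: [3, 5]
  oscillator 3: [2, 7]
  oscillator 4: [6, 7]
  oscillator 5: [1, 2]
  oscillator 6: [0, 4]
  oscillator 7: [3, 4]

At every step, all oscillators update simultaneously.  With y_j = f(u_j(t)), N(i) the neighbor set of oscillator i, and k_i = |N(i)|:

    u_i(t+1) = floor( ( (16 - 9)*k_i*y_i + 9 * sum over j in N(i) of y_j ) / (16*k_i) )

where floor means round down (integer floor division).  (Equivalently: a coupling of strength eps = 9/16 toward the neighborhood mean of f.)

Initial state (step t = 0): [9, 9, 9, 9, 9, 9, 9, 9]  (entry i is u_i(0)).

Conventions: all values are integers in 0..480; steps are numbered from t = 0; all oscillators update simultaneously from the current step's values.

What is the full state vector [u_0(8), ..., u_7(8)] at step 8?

Answer: [69, 69, 69, 69, 69, 69, 69, 69]

Derivation:
t=0: [9, 9, 9, 9, 9, 9, 9, 9]
t=1: [141, 141, 141, 141, 141, 141, 141, 141]
t=2: [56, 56, 56, 56, 56, 56, 56, 56]
t=3: [282, 282, 282, 282, 282, 282, 282, 282]
t=4: [479, 479, 479, 479, 479, 479, 479, 479]
t=5: [108, 108, 108, 108, 108, 108, 108, 108]
t=6: [438, 438, 438, 438, 438, 438, 438, 438]
t=7: [466, 466, 466, 466, 466, 466, 466, 466]
t=8: [69, 69, 69, 69, 69, 69, 69, 69]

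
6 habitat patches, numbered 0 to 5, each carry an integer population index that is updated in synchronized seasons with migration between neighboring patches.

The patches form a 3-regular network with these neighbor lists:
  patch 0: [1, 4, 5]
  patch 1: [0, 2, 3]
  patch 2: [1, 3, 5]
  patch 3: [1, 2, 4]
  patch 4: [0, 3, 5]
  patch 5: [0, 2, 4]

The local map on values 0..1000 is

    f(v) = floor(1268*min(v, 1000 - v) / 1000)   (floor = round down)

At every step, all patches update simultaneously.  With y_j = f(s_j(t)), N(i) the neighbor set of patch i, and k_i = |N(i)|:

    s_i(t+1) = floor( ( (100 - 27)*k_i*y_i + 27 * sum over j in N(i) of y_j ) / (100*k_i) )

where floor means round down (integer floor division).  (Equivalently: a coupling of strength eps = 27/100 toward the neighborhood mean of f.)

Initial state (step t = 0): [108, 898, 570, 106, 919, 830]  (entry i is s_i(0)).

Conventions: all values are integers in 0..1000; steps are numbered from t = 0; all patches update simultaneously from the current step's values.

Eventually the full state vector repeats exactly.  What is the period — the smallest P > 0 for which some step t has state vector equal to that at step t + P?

Simulating step by step:
t=0: [108, 898, 570, 106, 919, 830]
t=1: [139, 167, 440, 167, 118, 227]
t=2: [186, 238, 470, 236, 169, 288]
t=3: [250, 321, 521, 318, 237, 360]
t=4: [336, 416, 557, 412, 324, 443]
t=5: [445, 520, 554, 515, 435, 535]
t=6: [569, 600, 575, 603, 561, 581]
t=7: [542, 512, 531, 511, 548, 535]
t=8: [583, 612, 598, 613, 579, 587]
t=9: [524, 495, 506, 495, 527, 523]
t=10: [604, 624, 624, 624, 602, 605]
t=11: [499, 478, 478, 478, 500, 498]
t=12: [629, 608, 608, 608, 631, 629]
t=13: [472, 494, 494, 494, 470, 472]
t=14: [600, 623, 623, 623, 598, 600]
t=15: [504, 480, 480, 480, 505, 504]
t=16: [626, 609, 609, 609, 625, 626]
t=17: [475, 493, 493, 493, 476, 475]
t=18: [604, 622, 622, 623, 604, 604]
t=19: [499, 480, 480, 480, 499, 499]
t=20: [629, 610, 610, 610, 629, 629]
t=21: [472, 491, 491, 491, 472, 472]
t=22: [600, 619, 619, 619, 600, 600]
t=23: [504, 485, 485, 485, 504, 504]
t=24: [626, 615, 615, 615, 626, 626]
t=25: [475, 486, 486, 486, 475, 475]
t=26: [603, 614, 614, 614, 603, 603]
t=27: [501, 490, 490, 490, 501, 501]
t=28: [631, 621, 621, 621, 631, 631]
t=29: [468, 478, 478, 478, 468, 468]
t=30: [594, 604, 604, 604, 594, 594]
t=31: [512, 503, 503, 503, 512, 512]
t=32: [619, 628, 628, 628, 619, 619]
t=33: [481, 472, 472, 472, 481, 481]
t=34: [608, 598, 598, 598, 608, 608]
t=35: [498, 507, 507, 507, 498, 498]
t=36: [630, 625, 625, 625, 630, 630]
t=37: [469, 474, 474, 474, 469, 469]
t=38: [594, 600, 600, 600, 594, 594]
t=39: [513, 507, 507, 507, 513, 513]
t=40: [617, 624, 624, 624, 617, 617]
t=41: [484, 476, 476, 476, 484, 484]
t=42: [612, 603, 603, 603, 612, 612]
t=43: [492, 501, 501, 501, 492, 492]
t=44: [623, 631, 631, 631, 623, 623]
t=45: [477, 467, 467, 467, 477, 477]
t=46: [602, 593, 593, 593, 602, 602]
t=47: [505, 514, 514, 514, 505, 505]
t=48: [626, 616, 616, 616, 626, 626]
t=49: [475, 484, 484, 484, 475, 475]
t=50: [602, 612, 612, 612, 602, 602]
t=51: [502, 492, 492, 492, 502, 502]
t=52: [630, 623, 623, 623, 630, 630]
t=53: [469, 477, 477, 477, 469, 469]
t=54: [594, 603, 603, 603, 594, 594]
t=55: [513, 503, 503, 503, 513, 513]
t=56: [618, 628, 628, 628, 618, 618]
t=57: [482, 472, 472, 472, 482, 482]
t=58: [609, 599, 599, 599, 609, 609]
t=59: [496, 506, 506, 506, 496, 496]
t=60: [627, 626, 626, 626, 627, 627]
t=61: [472, 473, 473, 473, 472, 472]
t=62: [598, 598, 598, 598, 598, 598]
t=63: [509, 509, 509, 509, 509, 509]
t=64: [622, 622, 622, 622, 622, 622]
t=65: [479, 479, 479, 479, 479, 479]
t=66: [607, 607, 607, 607, 607, 607]
t=67: [498, 498, 498, 498, 498, 498]
t=68: [631, 631, 631, 631, 631, 631]
t=69: [467, 467, 467, 467, 467, 467]
t=70: [592, 592, 592, 592, 592, 592]
t=71: [517, 517, 517, 517, 517, 517]
t=72: [612, 612, 612, 612, 612, 612]
t=73: [491, 491, 491, 491, 491, 491]
t=74: [622, 622, 622, 622, 622, 622]

Answer: 10
Key observation: The state at step 64, [622, 622, 622, 622, 622, 622], reappears at step 74 — and no state repeats earlier — so the cycle the system enters has period 10.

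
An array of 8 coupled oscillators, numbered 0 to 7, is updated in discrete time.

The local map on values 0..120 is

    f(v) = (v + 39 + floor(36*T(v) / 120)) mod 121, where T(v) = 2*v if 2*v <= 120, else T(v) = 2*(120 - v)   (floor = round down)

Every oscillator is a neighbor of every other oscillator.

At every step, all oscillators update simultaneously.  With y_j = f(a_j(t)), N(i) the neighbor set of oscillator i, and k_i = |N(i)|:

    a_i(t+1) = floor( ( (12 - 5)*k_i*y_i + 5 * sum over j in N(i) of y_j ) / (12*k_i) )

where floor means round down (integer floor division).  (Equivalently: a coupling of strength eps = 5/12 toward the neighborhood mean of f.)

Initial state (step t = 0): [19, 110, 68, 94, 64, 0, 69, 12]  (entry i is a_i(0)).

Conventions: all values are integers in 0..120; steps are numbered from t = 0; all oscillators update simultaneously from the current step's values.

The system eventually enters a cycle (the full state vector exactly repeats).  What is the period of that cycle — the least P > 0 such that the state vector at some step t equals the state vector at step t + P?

Simulating step by step:
t=0: [19, 110, 68, 94, 64, 0, 69, 12]
t=1: [52, 34, 25, 30, 24, 36, 25, 46]
t=2: [37, 85, 78, 82, 77, 87, 78, 95]
t=3: [66, 27, 26, 26, 25, 27, 26, 30]
t=4: [43, 77, 76, 76, 76, 77, 76, 80]
t=5: [70, 25, 25, 25, 25, 25, 25, 26]
t=6: [43, 75, 75, 75, 75, 75, 75, 75]
t=7: [70, 25, 25, 25, 25, 25, 25, 25]
t=8: [43, 75, 75, 75, 75, 75, 75, 75]

Answer: 2
Key observation: The state at step 6, [43, 75, 75, 75, 75, 75, 75, 75], reappears at step 8 — and no state repeats earlier — so the cycle the system enters has period 2.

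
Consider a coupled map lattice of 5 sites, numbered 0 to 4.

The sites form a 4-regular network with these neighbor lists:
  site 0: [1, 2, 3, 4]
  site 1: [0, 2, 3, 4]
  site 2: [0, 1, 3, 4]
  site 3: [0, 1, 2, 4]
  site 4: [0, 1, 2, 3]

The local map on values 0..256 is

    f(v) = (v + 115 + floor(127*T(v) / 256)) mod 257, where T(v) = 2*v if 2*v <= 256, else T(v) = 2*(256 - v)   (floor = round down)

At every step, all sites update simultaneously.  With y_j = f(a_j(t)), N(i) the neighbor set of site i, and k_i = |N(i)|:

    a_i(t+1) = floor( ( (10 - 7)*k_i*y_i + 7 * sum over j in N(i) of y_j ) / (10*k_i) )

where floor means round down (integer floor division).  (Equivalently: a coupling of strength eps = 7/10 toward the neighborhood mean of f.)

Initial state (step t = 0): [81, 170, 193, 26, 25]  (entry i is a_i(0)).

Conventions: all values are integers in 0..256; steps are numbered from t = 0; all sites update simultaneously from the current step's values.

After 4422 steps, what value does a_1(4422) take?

Simulating step by step:
t=0: [81, 170, 193, 26, 25]
t=1: [103, 114, 114, 121, 121]
t=2: [83, 86, 86, 87, 87]
t=3: [27, 28, 28, 28, 28]
t=4: [169, 169, 169, 169, 169]
t=5: [113, 113, 113, 113, 113]
t=6: [83, 83, 83, 83, 83]
t=7: [23, 23, 23, 23, 23]
t=8: [160, 160, 160, 160, 160]
t=9: [113, 113, 113, 113, 113]

Answer: a_1(4422) = 83
Key observation: The state at step 5, [113, 113, 113, 113, 113], reappears at step 9: the system is in a cycle of period 4 from step 5 on.  Therefore the state at step 4422 equals the state at step 5 + ((4422 - 5) mod 4) = 6, which is [83, 83, 83, 83, 83].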